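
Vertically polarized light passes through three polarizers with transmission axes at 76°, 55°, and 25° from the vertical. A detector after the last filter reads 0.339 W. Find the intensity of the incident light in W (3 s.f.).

I₀ ≈ 8.86 W

By Malus's law, I₁ = I₀ cos²(76° − 0°) = I₀ cos²(76°) = 0.05853 I₀.
I₂ = I₁ cos²(55° − 76°) = 0.05853 I₀ · cos²(21°) = 0.05101 I₀.
I₃ = I₂ cos²(25° − 55°) = 0.05101 I₀ · cos²(30°) = 0.03826 I₀.
So 0.339 W = 0.03826 I₀, giving I₀ = 0.339/0.03826 = 8.861 W.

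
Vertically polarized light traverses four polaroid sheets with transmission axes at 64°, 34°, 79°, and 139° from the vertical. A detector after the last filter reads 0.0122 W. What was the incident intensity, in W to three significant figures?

By Malus's law, I₁ = I₀ cos²(64° − 0°) = I₀ cos²(64°) = 0.1922 I₀.
I₂ = I₁ cos²(34° − 64°) = 0.1922 I₀ · cos²(30°) = 0.1441 I₀.
I₃ = I₂ cos²(79° − 34°) = 0.1441 I₀ · cos²(45°) = 0.07206 I₀.
I₄ = I₃ cos²(139° − 79°) = 0.07206 I₀ · cos²(60°) = 0.01802 I₀.
So 0.0122 W = 0.01802 I₀, giving I₀ = 0.0122/0.01802 = 0.6772 W.

I₀ ≈ 0.677 W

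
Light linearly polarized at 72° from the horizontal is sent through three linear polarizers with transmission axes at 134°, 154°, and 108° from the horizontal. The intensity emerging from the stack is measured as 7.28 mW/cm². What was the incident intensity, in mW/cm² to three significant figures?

By Malus's law, I₁ = I₀ cos²(134° − 72°) = I₀ cos²(62°) = 0.2204 I₀.
I₂ = I₁ cos²(154° − 134°) = 0.2204 I₀ · cos²(20°) = 0.1946 I₀.
I₃ = I₂ cos²(108° − 154°) = 0.1946 I₀ · cos²(46°) = 0.09391 I₀.
So 7.28 mW/cm² = 0.09391 I₀, giving I₀ = 7.28/0.09391 = 77.52 mW/cm².

I₀ ≈ 77.5 mW/cm²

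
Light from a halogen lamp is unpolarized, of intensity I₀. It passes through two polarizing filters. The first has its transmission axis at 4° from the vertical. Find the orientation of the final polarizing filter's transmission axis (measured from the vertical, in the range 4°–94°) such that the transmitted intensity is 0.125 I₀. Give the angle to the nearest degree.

θ ≈ 64°

Unpolarized light through the first polarizer → I₁ = ½ I₀, now polarized at 4°.
Need I₂/I₀ = 0.125, so cos²(θ − 4°) = 0.125 / 0.5 = 0.25.
θ − 4° = arccos(√0.25) = 60.0°, giving θ ≈ 4 + 60.0 = 64.0°.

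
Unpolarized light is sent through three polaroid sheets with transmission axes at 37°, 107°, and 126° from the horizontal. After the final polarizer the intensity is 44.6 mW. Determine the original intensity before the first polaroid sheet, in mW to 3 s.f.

Unpolarized light through the first polarizer → I₁ = ½ I₀, now polarized at 37°.
I₂ = I₁ cos²(107° − 37°) = 0.5 I₀ · cos²(70°) = 0.05849 I₀.
I₃ = I₂ cos²(126° − 107°) = 0.05849 I₀ · cos²(19°) = 0.05229 I₀.
So 44.6 mW = 0.05229 I₀, giving I₀ = 44.6/0.05229 = 852.9 mW.

I₀ ≈ 853 mW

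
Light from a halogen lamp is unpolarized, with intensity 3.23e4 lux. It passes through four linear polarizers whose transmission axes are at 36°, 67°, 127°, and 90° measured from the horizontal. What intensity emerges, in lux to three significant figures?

I ≈ 1890 lux

Unpolarized light through the first polarizer → I₁ = 3.23e4 lux/2 = 1.615e+04 lux, polarized at 36°.
I₂ = I₁ · cos²(31°) = 1.615e+04 · 0.7347 = 1.187e+04 lux.
I₃ = I₂ · cos²(60°) = 1.187e+04 · 0.25 = 2966 lux.
I₄ = I₃ · cos²(37°) = 2966 · 0.6378 = 1892 lux.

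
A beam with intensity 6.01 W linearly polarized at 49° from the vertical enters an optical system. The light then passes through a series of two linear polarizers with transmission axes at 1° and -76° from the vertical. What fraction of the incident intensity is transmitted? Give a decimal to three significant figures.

I₁ = 6.01 W · cos²(48°) = 2.691 W.
I₂ = I₁ · cos²(77°) = 2.691 · 0.0506 = 0.1362 W.
Transmitted fraction = 0.02266.

I/I₀ ≈ 0.0227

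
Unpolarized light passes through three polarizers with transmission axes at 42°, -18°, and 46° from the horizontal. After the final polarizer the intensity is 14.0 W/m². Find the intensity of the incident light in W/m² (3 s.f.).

I₀ ≈ 583 W/m²

Unpolarized light through the first polarizer → I₁ = ½ I₀, now polarized at 42°.
I₂ = I₁ cos²(-18° − 42°) = 0.5 I₀ · cos²(60°) = 0.125 I₀.
I₃ = I₂ cos²(46° + 18°) = 0.125 I₀ · cos²(64°) = 0.02402 I₀.
So 14.0 W/m² = 0.02402 I₀, giving I₀ = 14.0/0.02402 = 582.8 W/m².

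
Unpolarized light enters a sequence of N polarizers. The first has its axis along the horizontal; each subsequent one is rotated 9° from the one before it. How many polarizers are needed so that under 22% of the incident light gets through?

First polarizer halves the unpolarized light: factor 1/2.
Each further stage multiplies by cos²(9°) = 0.9755.
After N polarizers: T = 0.5·0.9755^(N−1). Require T < 0.22 ⇒ N−1 > ln(0.22/0.5)/ln(0.9755) = 33.14, so N−1 ≥ 34 and N = 35.
Check: N=35 gives T = 0.2153 < 0.22; N=34 gives T = 0.2207.

N = 35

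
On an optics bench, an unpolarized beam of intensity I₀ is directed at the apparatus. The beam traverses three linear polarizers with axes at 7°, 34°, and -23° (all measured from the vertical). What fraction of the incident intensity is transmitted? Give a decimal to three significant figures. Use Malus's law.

Unpolarized light through the first polarizer → I₁ = ½ I₀, now polarized at 7°.
I₂ = I₁ cos²(34° − 7°) = 0.5 I₀ · cos²(27°) = 0.3969 I₀.
I₃ = I₂ cos²(-23° − 34°) = 0.3969 I₀ · cos²(57°) = 0.1177 I₀.
Transmitted fraction = 0.1177.

≈ 0.118 I₀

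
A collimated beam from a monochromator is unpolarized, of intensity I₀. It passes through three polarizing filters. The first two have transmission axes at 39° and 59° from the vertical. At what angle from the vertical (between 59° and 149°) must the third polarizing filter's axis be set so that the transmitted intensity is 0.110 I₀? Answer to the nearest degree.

θ ≈ 119°

Unpolarized light through the first polarizer → I₁ = ½ I₀, now polarized at 39°.
I₂ = I₁ cos²(59° − 39°) = 0.5 I₀ · cos²(20°) = 0.4415 I₀.
Need I₃/I₀ = 0.11, so cos²(θ − 59°) = 0.11 / 0.4415 = 0.2491.
θ − 59° = arccos(√0.2491) = 60.1°, giving θ ≈ 59 + 60.1 = 119.1°.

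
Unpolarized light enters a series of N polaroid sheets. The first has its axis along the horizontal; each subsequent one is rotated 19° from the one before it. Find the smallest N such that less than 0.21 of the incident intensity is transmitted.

N = 9

First polarizer halves the unpolarized light: factor 1/2.
Each further stage multiplies by cos²(19°) = 0.894.
After N polarizers: T = 0.5·0.894^(N−1). Require T < 0.21 ⇒ N−1 > ln(0.21/0.5)/ln(0.894) = 7.74, so N−1 ≥ 8 and N = 9.
Check: N=9 gives T = 0.204 < 0.21; N=8 gives T = 0.2282.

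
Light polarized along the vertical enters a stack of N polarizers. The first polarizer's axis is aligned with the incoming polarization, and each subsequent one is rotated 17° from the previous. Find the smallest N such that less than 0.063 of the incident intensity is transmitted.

N = 32

First polarizer is aligned with the polarization: full transmission.
Each further stage multiplies by cos²(17°) = 0.9145.
After N polarizers: T = 0.9145^(N−1). Require T < 0.063 ⇒ N−1 > ln(0.063)/ln(0.9145) = 30.94, so N−1 ≥ 31 and N = 32.
Check: N=32 gives T = 0.06266 < 0.063; N=31 gives T = 0.06851.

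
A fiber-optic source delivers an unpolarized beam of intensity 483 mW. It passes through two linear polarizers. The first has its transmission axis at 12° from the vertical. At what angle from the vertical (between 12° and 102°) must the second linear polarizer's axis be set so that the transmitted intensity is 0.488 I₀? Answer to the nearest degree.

Unpolarized light through the first polarizer → I₁ = ½ I₀, now polarized at 12°.
Need I₂/I₀ = 0.488, so cos²(θ − 12°) = 0.488 / 0.5 = 0.976.
θ − 12° = arccos(√0.976) = 8.9°, giving θ ≈ 12 + 8.9 = 20.9°.

θ ≈ 21°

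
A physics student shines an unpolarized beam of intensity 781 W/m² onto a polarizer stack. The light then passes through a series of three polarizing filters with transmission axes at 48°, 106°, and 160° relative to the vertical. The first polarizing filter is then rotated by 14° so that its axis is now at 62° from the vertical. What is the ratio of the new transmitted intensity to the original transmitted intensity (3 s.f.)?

I_new/I_old ≈ 1.84

Before rotation:
Unpolarized light through the first polarizer → I₁ = ½ I₀, now polarized at 48°.
I₂ = I₁ cos²(106° − 48°) = 0.5 I₀ · cos²(58°) = 0.1404 I₀.
I₃ = I₂ cos²(160° − 106°) = 0.1404 I₀ · cos²(54°) = 0.04851 I₀.
After rotation:
Unpolarized light through the first polarizer → I₁ = ½ I₀, now polarized at 62°.
I₂ = I₁ cos²(106° − 62°) = 0.5 I₀ · cos²(44°) = 0.2587 I₀.
I₃ = I₂ cos²(160° − 106°) = 0.2587 I₀ · cos²(54°) = 0.08939 I₀.
Ratio = 0.08939 / 0.04851 = 1.843.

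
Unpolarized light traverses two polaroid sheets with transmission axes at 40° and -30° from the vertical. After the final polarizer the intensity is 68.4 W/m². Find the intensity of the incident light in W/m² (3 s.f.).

I₀ ≈ 1170 W/m²

Unpolarized light through the first polarizer → I₁ = ½ I₀, now polarized at 40°.
I₂ = I₁ cos²(-30° − 40°) = 0.5 I₀ · cos²(70°) = 0.05849 I₀.
So 68.4 W/m² = 0.05849 I₀, giving I₀ = 68.4/0.05849 = 1169 W/m².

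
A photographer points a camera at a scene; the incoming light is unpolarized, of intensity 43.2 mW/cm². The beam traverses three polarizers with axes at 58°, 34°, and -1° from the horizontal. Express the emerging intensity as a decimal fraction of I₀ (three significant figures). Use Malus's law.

Unpolarized light through the first polarizer → I₁ = 43.2 mW/cm²/2 = 21.6 mW/cm², polarized at 58°.
I₂ = I₁ · cos²(24°) = 21.6 · 0.8346 = 18.03 mW/cm².
I₃ = I₂ · cos²(35°) = 18.03 · 0.671 = 12.1 mW/cm².
Transmitted fraction = 0.28.

I/I₀ ≈ 0.280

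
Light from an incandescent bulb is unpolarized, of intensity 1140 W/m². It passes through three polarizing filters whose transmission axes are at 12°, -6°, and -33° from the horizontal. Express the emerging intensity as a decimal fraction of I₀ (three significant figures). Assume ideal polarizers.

Unpolarized light through the first polarizer → I₁ = 1140 W/m²/2 = 570 W/m², polarized at 12°.
I₂ = I₁ · cos²(18°) = 570 · 0.9045 = 515.6 W/m².
I₃ = I₂ · cos²(27°) = 515.6 · 0.7939 = 409.3 W/m².
Transmitted fraction = 0.359.

I/I₀ ≈ 0.359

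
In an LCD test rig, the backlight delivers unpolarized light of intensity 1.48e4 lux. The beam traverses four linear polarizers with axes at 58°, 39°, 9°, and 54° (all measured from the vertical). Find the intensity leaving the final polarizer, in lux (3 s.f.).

I ≈ 2480 lux

Unpolarized light through the first polarizer → I₁ = 1.48e4 lux/2 = 7400 lux, polarized at 58°.
I₂ = I₁ · cos²(19°) = 7400 · 0.894 = 6616 lux.
I₃ = I₂ · cos²(30°) = 6616 · 0.75 = 4962 lux.
I₄ = I₃ · cos²(45°) = 4962 · 0.5 = 2481 lux.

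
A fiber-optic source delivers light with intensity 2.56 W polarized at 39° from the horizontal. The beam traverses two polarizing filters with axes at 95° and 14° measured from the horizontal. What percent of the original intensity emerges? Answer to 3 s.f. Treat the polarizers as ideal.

I₁ = 2.56 W · cos²(56°) = 0.8005 W.
I₂ = I₁ · cos²(81°) = 0.8005 · 0.02447 = 0.01959 W.
That is 0.7652% of the incident intensity.

≈ 0.765%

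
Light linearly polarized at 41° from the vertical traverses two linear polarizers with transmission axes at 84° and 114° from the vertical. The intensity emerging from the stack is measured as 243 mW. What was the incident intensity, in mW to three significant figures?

I₁ = I₀ cos²(84° − 41°) = I₀ cos²(43°) = 0.5349 I₀.
I₂ = I₁ cos²(114° − 84°) = 0.5349 I₀ · cos²(30°) = 0.4012 I₀.
So 243 mW = 0.4012 I₀, giving I₀ = 243/0.4012 = 605.7 mW.

I₀ ≈ 606 mW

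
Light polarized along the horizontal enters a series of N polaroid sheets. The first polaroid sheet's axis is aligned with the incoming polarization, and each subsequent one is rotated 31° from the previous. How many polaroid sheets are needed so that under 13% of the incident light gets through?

N = 8

First polarizer is aligned with the polarization: full transmission.
Each further stage multiplies by cos²(31°) = 0.7347.
After N polarizers: T = 0.7347^(N−1). Require T < 0.13 ⇒ N−1 > ln(0.13)/ln(0.7347) = 6.62, so N−1 ≥ 7 and N = 8.
Check: N=8 gives T = 0.1156 < 0.13; N=7 gives T = 0.1573.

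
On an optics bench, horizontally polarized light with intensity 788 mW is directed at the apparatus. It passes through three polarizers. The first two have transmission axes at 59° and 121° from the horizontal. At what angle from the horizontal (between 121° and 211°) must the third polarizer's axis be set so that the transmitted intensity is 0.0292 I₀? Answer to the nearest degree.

I₁ = I₀ cos²(59° − 0°) = I₀ cos²(59°) = 0.2653 I₀.
I₂ = I₁ cos²(121° − 59°) = 0.2653 I₀ · cos²(62°) = 0.05847 I₀.
Need I₃/I₀ = 0.0292, so cos²(θ − 121°) = 0.0292 / 0.05847 = 0.4994.
θ − 121° = arccos(√0.4994) = 45.0°, giving θ ≈ 121 + 45.0 = 166.0°.

θ ≈ 166°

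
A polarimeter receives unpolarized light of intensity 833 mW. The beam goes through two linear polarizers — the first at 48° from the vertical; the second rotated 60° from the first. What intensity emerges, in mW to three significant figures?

Unpolarized light through the first polarizer → I₁ = 833 mW/2 = 416.5 mW, polarized at 48°.
I₂ = I₁ · cos²(60°) = 416.5 · 0.25 = 104.1 mW.

I ≈ 104 mW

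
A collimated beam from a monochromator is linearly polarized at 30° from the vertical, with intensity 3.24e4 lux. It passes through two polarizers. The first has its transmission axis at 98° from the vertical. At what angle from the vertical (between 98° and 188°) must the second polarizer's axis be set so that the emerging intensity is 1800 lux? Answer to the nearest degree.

I₁ = I₀ cos²(98° − 30°) = I₀ cos²(68°) = 0.1403 I₀.
Target fraction: 1800 / 3.24e4 lux = 0.05556 of I₀.
Need I₂/I₀ = 0.05556, so cos²(θ − 98°) = 0.05556 / 0.1403 = 0.3959.
θ − 98° = arccos(√0.3959) = 51.0°, giving θ ≈ 98 + 51.0 = 149.0°.

θ ≈ 149°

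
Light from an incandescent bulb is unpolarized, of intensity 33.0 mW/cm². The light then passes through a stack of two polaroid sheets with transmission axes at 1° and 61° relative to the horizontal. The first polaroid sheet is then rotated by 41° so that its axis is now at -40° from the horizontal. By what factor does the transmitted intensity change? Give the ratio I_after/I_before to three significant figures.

Before rotation:
Unpolarized light through the first polarizer → I₁ = ½ I₀, now polarized at 1°.
I₂ = I₁ cos²(61° − 1°) = 0.5 I₀ · cos²(60°) = 0.125 I₀.
After rotation:
Unpolarized light through the first polarizer → I₁ = ½ I₀, now polarized at -40°.
Angle between axes 1 and 2: 79°. I₂ = 0.5 I₀ · cos²(79°) = 0.0182 I₀.
Ratio = 0.0182 / 0.125 = 0.1456.

I_new/I_old ≈ 0.146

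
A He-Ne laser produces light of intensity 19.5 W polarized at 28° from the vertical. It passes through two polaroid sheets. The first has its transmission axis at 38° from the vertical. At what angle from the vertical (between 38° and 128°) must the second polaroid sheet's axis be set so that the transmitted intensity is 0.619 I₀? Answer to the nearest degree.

θ ≈ 75°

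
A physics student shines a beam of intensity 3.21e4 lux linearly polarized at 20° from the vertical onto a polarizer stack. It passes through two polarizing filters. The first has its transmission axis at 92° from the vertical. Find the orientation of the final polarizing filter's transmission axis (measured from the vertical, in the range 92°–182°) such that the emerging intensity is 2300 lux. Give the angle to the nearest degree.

I₁ = I₀ cos²(92° − 20°) = I₀ cos²(72°) = 0.09549 I₀.
Target fraction: 2300 / 3.21e4 lux = 0.07165 of I₀.
Need I₂/I₀ = 0.07165, so cos²(θ − 92°) = 0.07165 / 0.09549 = 0.7503.
θ − 92° = arccos(√0.7503) = 30.0°, giving θ ≈ 92 + 30.0 = 122.0°.

θ ≈ 122°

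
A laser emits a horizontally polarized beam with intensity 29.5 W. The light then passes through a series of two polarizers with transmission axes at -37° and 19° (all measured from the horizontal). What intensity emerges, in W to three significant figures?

I ≈ 5.88 W

I₁ = 29.5 W · cos²(37°) = 18.82 W.
I₂ = I₁ · cos²(56°) = 18.82 · 0.3127 = 5.884 W.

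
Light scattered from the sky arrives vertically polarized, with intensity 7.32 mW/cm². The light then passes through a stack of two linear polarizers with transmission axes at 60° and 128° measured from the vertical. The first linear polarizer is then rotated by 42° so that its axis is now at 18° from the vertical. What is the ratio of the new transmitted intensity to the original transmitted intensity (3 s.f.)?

Before rotation:
I₁ = I₀ cos²(60° − 0°) = I₀ cos²(60°) = 0.25 I₀.
I₂ = I₁ cos²(128° − 60°) = 0.25 I₀ · cos²(68°) = 0.03508 I₀.
After rotation:
I₁ = I₀ cos²(18° − 0°) = I₀ cos²(18°) = 0.9045 I₀.
Angle between axes 1 and 2: 70°. I₂ = 0.9045 I₀ · cos²(70°) = 0.1058 I₀.
Ratio = 0.1058 / 0.03508 = 3.016.

I_new/I_old ≈ 3.02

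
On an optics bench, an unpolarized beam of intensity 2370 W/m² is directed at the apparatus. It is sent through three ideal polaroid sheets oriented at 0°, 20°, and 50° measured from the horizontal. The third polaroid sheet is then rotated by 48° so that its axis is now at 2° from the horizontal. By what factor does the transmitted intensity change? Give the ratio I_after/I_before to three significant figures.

I_new/I_old ≈ 1.21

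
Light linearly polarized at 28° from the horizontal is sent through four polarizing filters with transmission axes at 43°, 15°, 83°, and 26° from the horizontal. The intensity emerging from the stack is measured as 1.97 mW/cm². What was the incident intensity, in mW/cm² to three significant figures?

I₀ ≈ 65.1 mW/cm²

I₁ = I₀ cos²(43° − 28°) = I₀ cos²(15°) = 0.933 I₀.
I₂ = I₁ cos²(15° − 43°) = 0.933 I₀ · cos²(28°) = 0.7274 I₀.
I₃ = I₂ cos²(83° − 15°) = 0.7274 I₀ · cos²(68°) = 0.1021 I₀.
I₄ = I₃ cos²(26° − 83°) = 0.1021 I₀ · cos²(57°) = 0.03028 I₀.
So 1.97 mW/cm² = 0.03028 I₀, giving I₀ = 1.97/0.03028 = 65.06 mW/cm².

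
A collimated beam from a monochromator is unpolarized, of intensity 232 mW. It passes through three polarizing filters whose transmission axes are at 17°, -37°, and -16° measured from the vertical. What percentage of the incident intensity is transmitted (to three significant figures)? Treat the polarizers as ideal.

≈ 15.1%

Unpolarized light through the first polarizer → I₁ = 232 mW/2 = 116 mW, polarized at 17°.
I₂ = I₁ · cos²(54°) = 116 · 0.3455 = 40.08 mW.
I₃ = I₂ · cos²(21°) = 40.08 · 0.8716 = 34.93 mW.
That is 15.06% of the incident intensity.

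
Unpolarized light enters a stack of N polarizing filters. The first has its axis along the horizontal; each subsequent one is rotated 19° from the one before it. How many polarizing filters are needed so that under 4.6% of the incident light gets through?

First polarizer halves the unpolarized light: factor 1/2.
Each further stage multiplies by cos²(19°) = 0.894.
After N polarizers: T = 0.5·0.894^(N−1). Require T < 0.046 ⇒ N−1 > ln(0.046/0.5)/ln(0.894) = 21.30, so N−1 ≥ 22 and N = 23.
Check: N=23 gives T = 0.04251 < 0.046; N=22 gives T = 0.04755.

N = 23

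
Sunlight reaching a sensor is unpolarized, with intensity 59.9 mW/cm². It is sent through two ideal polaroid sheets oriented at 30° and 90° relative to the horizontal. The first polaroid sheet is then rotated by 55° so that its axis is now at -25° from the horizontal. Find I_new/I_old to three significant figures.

Before rotation:
Unpolarized light through the first polarizer → I₁ = ½ I₀, now polarized at 30°.
I₂ = I₁ cos²(90° − 30°) = 0.5 I₀ · cos²(60°) = 0.125 I₀.
After rotation:
Unpolarized light through the first polarizer → I₁ = ½ I₀, now polarized at -25°.
Angle between axes 1 and 2: 65°. I₂ = 0.5 I₀ · cos²(65°) = 0.0893 I₀.
Ratio = 0.0893 / 0.125 = 0.7144.

I_new/I_old ≈ 0.714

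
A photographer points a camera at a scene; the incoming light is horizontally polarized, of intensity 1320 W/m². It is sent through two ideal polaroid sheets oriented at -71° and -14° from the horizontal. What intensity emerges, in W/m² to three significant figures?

I₁ = 1320 W/m² · cos²(71°) = 139.9 W/m².
I₂ = I₁ · cos²(57°) = 139.9 · 0.2966 = 41.5 W/m².

I ≈ 41.5 W/m²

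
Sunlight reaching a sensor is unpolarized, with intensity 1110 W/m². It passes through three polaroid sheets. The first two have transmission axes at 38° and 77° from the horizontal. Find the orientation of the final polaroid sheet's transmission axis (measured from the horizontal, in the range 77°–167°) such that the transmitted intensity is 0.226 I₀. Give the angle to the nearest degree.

θ ≈ 107°

Unpolarized light through the first polarizer → I₁ = ½ I₀, now polarized at 38°.
I₂ = I₁ cos²(77° − 38°) = 0.5 I₀ · cos²(39°) = 0.302 I₀.
Need I₃/I₀ = 0.226, so cos²(θ − 77°) = 0.226 / 0.302 = 0.7484.
θ − 77° = arccos(√0.7484) = 30.1°, giving θ ≈ 77 + 30.1 = 107.1°.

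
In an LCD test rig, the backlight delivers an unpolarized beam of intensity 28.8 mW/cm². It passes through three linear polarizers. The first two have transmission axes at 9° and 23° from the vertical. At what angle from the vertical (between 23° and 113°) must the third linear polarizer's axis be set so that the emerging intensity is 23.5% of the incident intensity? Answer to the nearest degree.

Unpolarized light through the first polarizer → I₁ = ½ I₀, now polarized at 9°.
I₂ = I₁ cos²(23° − 9°) = 0.5 I₀ · cos²(14°) = 0.4707 I₀.
Need I₃/I₀ = 0.235, so cos²(θ − 23°) = 0.235 / 0.4707 = 0.4992.
θ − 23° = arccos(√0.4992) = 45.0°, giving θ ≈ 23 + 45.0 = 68.0°.

θ ≈ 68°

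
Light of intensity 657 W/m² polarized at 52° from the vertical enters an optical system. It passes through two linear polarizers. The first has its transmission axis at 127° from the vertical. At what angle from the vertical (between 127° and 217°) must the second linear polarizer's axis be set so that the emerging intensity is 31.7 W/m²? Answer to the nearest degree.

θ ≈ 159°

I₁ = I₀ cos²(127° − 52°) = I₀ cos²(75°) = 0.06699 I₀.
Target fraction: 31.7 / 657 W/m² = 0.04825 of I₀.
Need I₂/I₀ = 0.04825, so cos²(θ − 127°) = 0.04825 / 0.06699 = 0.7203.
θ − 127° = arccos(√0.7203) = 31.9°, giving θ ≈ 127 + 31.9 = 158.9°.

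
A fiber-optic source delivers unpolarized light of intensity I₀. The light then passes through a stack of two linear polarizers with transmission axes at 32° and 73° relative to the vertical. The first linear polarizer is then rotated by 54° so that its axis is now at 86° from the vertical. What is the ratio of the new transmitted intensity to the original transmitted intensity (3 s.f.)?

Before rotation:
Unpolarized light through the first polarizer → I₁ = ½ I₀, now polarized at 32°.
I₂ = I₁ cos²(73° − 32°) = 0.5 I₀ · cos²(41°) = 0.2848 I₀.
After rotation:
Unpolarized light through the first polarizer → I₁ = ½ I₀, now polarized at 86°.
I₂ = I₁ cos²(73° − 86°) = 0.5 I₀ · cos²(13°) = 0.4747 I₀.
Ratio = 0.4747 / 0.2848 = 1.667.

I_new/I_old ≈ 1.67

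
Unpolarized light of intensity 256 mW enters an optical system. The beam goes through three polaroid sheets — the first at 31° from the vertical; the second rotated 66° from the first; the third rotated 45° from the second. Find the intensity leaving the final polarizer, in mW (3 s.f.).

I ≈ 10.6 mW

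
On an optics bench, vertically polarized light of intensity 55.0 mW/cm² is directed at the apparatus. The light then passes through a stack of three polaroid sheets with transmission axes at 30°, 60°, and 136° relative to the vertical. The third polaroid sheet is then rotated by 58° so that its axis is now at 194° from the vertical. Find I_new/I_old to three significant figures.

I_new/I_old ≈ 8.25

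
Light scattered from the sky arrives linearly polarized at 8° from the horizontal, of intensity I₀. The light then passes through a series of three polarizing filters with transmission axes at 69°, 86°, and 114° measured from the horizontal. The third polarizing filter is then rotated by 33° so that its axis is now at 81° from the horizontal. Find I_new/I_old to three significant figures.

Before rotation:
I₁ = I₀ cos²(69° − 8°) = I₀ cos²(61°) = 0.235 I₀.
I₂ = I₁ cos²(86° − 69°) = 0.235 I₀ · cos²(17°) = 0.2149 I₀.
I₃ = I₂ cos²(114° − 86°) = 0.2149 I₀ · cos²(28°) = 0.1676 I₀.
After rotation:
I₁ = I₀ cos²(69° − 8°) = I₀ cos²(61°) = 0.235 I₀.
I₂ = I₁ cos²(86° − 69°) = 0.235 I₀ · cos²(17°) = 0.2149 I₀.
I₃ = I₂ cos²(81° − 86°) = 0.2149 I₀ · cos²(5°) = 0.2133 I₀.
Ratio = 0.2133 / 0.1676 = 1.273.

I_new/I_old ≈ 1.27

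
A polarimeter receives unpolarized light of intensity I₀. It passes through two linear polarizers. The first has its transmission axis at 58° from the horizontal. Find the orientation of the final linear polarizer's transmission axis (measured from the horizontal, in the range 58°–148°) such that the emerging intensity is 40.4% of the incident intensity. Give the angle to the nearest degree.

θ ≈ 84°

Unpolarized light through the first polarizer → I₁ = ½ I₀, now polarized at 58°.
Need I₂/I₀ = 0.404, so cos²(θ − 58°) = 0.404 / 0.5 = 0.808.
θ − 58° = arccos(√0.808) = 26.0°, giving θ ≈ 58 + 26.0 = 84.0°.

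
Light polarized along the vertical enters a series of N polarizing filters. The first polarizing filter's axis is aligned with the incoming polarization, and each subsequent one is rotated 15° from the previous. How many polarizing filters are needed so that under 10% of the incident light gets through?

First polarizer is aligned with the polarization: full transmission.
Each further stage multiplies by cos²(15°) = 0.933.
After N polarizers: T = 0.933^(N−1). Require T < 0.10 ⇒ N−1 > ln(0.10)/ln(0.933) = 33.21, so N−1 ≥ 34 and N = 35.
Check: N=35 gives T = 0.09466 < 0.10; N=34 gives T = 0.1015.

N = 35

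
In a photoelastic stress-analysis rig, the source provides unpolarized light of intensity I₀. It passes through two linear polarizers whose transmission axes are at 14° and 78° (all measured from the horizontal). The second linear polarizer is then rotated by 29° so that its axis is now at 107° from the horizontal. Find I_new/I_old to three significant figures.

I_new/I_old ≈ 0.0143

Before rotation:
Unpolarized light through the first polarizer → I₁ = ½ I₀, now polarized at 14°.
I₂ = I₁ cos²(78° − 14°) = 0.5 I₀ · cos²(64°) = 0.09608 I₀.
After rotation:
Unpolarized light through the first polarizer → I₁ = ½ I₀, now polarized at 14°.
Angle between axes 1 and 2: 87°. I₂ = 0.5 I₀ · cos²(87°) = 0.00137 I₀.
Ratio = 0.00137 / 0.09608 = 0.01425.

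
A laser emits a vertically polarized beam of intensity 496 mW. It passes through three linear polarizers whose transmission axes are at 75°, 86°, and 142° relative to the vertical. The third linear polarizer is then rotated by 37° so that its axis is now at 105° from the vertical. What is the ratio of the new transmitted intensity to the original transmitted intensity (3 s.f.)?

I_new/I_old ≈ 2.86

Before rotation:
I₁ = I₀ cos²(75° − 0°) = I₀ cos²(75°) = 0.06699 I₀.
I₂ = I₁ cos²(86° − 75°) = 0.06699 I₀ · cos²(11°) = 0.06455 I₀.
I₃ = I₂ cos²(142° − 86°) = 0.06455 I₀ · cos²(56°) = 0.02018 I₀.
After rotation:
I₁ = I₀ cos²(75° − 0°) = I₀ cos²(75°) = 0.06699 I₀.
I₂ = I₁ cos²(86° − 75°) = 0.06699 I₀ · cos²(11°) = 0.06455 I₀.
I₃ = I₂ cos²(105° − 86°) = 0.06455 I₀ · cos²(19°) = 0.05771 I₀.
Ratio = 0.05771 / 0.02018 = 2.859.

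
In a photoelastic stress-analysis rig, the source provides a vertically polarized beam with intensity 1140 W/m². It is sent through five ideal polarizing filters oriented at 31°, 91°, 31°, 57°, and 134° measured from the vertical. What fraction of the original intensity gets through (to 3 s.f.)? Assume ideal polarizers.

I₁ = 1140 W/m² · cos²(31°) = 837.6 W/m².
I₂ = I₁ · cos²(60°) = 837.6 · 0.25 = 209.4 W/m².
I₃ = I₂ · cos²(60°) = 209.4 · 0.25 = 52.35 W/m².
I₄ = I₃ · cos²(26°) = 52.35 · 0.8078 = 42.29 W/m².
I₅ = I₄ · cos²(77°) = 42.29 · 0.0506 = 2.14 W/m².
Transmitted fraction = 0.001877.

I/I₀ ≈ 0.00188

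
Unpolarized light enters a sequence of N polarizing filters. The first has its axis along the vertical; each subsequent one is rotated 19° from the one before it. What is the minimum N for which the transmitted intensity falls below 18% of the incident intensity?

First polarizer halves the unpolarized light: factor 1/2.
Each further stage multiplies by cos²(19°) = 0.894.
After N polarizers: T = 0.5·0.894^(N−1). Require T < 0.18 ⇒ N−1 > ln(0.18/0.5)/ln(0.894) = 9.12, so N−1 ≥ 10 and N = 11.
Check: N=11 gives T = 0.1631 < 0.18; N=10 gives T = 0.1824.

N = 11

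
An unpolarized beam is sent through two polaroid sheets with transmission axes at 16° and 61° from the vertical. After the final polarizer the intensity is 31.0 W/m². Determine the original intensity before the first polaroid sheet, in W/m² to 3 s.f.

Unpolarized light through the first polarizer → I₁ = ½ I₀, now polarized at 16°.
I₂ = I₁ cos²(61° − 16°) = 0.5 I₀ · cos²(45°) = 0.25 I₀.
So 31.0 W/m² = 0.25 I₀, giving I₀ = 31.0/0.25 = 124 W/m².

I₀ ≈ 124 W/m²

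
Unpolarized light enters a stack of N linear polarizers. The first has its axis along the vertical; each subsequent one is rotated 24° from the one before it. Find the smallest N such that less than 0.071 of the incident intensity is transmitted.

N = 12

First polarizer halves the unpolarized light: factor 1/2.
Each further stage multiplies by cos²(24°) = 0.8346.
After N polarizers: T = 0.5·0.8346^(N−1). Require T < 0.071 ⇒ N−1 > ln(0.071/0.5)/ln(0.8346) = 10.79, so N−1 ≥ 11 and N = 12.
Check: N=12 gives T = 0.0684 < 0.071; N=11 gives T = 0.08195.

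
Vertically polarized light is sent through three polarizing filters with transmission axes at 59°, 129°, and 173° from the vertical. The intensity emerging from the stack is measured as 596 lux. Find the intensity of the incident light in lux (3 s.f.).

I₀ ≈ 3.71e4 lux

By Malus's law, I₁ = I₀ cos²(59° − 0°) = I₀ cos²(59°) = 0.2653 I₀.
I₂ = I₁ cos²(129° − 59°) = 0.2653 I₀ · cos²(70°) = 0.03103 I₀.
I₃ = I₂ cos²(173° − 129°) = 0.03103 I₀ · cos²(44°) = 0.01606 I₀.
So 596 lux = 0.01606 I₀, giving I₀ = 596/0.01606 = 3.712e+04 lux.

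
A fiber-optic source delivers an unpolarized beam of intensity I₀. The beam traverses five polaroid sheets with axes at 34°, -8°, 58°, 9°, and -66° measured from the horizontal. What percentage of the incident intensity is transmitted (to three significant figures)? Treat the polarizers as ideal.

Unpolarized light through the first polarizer → I₁ = ½ I₀, now polarized at 34°.
I₂ = I₁ cos²(-8° − 34°) = 0.5 I₀ · cos²(42°) = 0.2761 I₀.
I₃ = I₂ cos²(58° + 8°) = 0.2761 I₀ · cos²(66°) = 0.04568 I₀.
I₄ = I₃ cos²(9° − 58°) = 0.04568 I₀ · cos²(49°) = 0.01966 I₀.
I₅ = I₄ cos²(-66° − 9°) = 0.01966 I₀ · cos²(75°) = 0.001317 I₀.
That is 0.1317% of the incident intensity.

≈ 0.132%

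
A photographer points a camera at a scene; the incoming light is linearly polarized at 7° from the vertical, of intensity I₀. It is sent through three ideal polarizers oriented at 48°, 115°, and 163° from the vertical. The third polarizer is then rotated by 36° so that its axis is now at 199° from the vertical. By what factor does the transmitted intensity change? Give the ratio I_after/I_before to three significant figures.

Before rotation:
I₁ = I₀ cos²(48° − 7°) = I₀ cos²(41°) = 0.5696 I₀.
I₂ = I₁ cos²(115° − 48°) = 0.5696 I₀ · cos²(67°) = 0.08696 I₀.
I₃ = I₂ cos²(163° − 115°) = 0.08696 I₀ · cos²(48°) = 0.03893 I₀.
After rotation:
I₁ = I₀ cos²(48° − 7°) = I₀ cos²(41°) = 0.5696 I₀.
I₂ = I₁ cos²(115° − 48°) = 0.5696 I₀ · cos²(67°) = 0.08696 I₀.
I₃ = I₂ cos²(199° − 115°) = 0.08696 I₀ · cos²(84°) = 0.0009501 I₀.
Ratio = 0.0009501 / 0.03893 = 0.0244.

I_new/I_old ≈ 0.0244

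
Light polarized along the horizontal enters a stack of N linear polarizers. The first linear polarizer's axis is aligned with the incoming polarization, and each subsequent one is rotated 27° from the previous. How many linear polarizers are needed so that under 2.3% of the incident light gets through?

First polarizer is aligned with the polarization: full transmission.
Each further stage multiplies by cos²(27°) = 0.7939.
After N polarizers: T = 0.7939^(N−1). Require T < 0.023 ⇒ N−1 > ln(0.023)/ln(0.7939) = 16.34, so N−1 ≥ 17 and N = 18.
Check: N=18 gives T = 0.01977 < 0.023; N=17 gives T = 0.0249.

N = 18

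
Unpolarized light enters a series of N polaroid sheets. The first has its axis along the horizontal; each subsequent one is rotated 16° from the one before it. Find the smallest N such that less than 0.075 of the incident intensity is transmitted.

N = 26

First polarizer halves the unpolarized light: factor 1/2.
Each further stage multiplies by cos²(16°) = 0.924.
After N polarizers: T = 0.5·0.924^(N−1). Require T < 0.075 ⇒ N−1 > ln(0.075/0.5)/ln(0.924) = 24.01, so N−1 ≥ 25 and N = 26.
Check: N=26 gives T = 0.06935 < 0.075; N=25 gives T = 0.07505.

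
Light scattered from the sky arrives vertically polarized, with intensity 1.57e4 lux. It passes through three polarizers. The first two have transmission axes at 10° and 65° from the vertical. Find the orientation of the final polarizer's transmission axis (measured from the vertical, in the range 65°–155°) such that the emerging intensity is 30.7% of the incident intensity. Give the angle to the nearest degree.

θ ≈ 76°

I₁ = I₀ cos²(10° − 0°) = I₀ cos²(10°) = 0.9698 I₀.
I₂ = I₁ cos²(65° − 10°) = 0.9698 I₀ · cos²(55°) = 0.3191 I₀.
Need I₃/I₀ = 0.307, so cos²(θ − 65°) = 0.307 / 0.3191 = 0.9622.
θ − 65° = arccos(√0.9622) = 11.2°, giving θ ≈ 65 + 11.2 = 76.2°.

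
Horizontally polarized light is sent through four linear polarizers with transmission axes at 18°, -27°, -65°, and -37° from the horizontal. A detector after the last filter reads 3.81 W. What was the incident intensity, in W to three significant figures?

I₀ ≈ 17.4 W

By Malus's law, I₁ = I₀ cos²(18° − 0°) = I₀ cos²(18°) = 0.9045 I₀.
I₂ = I₁ cos²(-27° − 18°) = 0.9045 I₀ · cos²(45°) = 0.4523 I₀.
I₃ = I₂ cos²(-65° + 27°) = 0.4523 I₀ · cos²(38°) = 0.2808 I₀.
I₄ = I₃ cos²(-37° + 65°) = 0.2808 I₀ · cos²(28°) = 0.2189 I₀.
So 3.81 W = 0.2189 I₀, giving I₀ = 3.81/0.2189 = 17.4 W.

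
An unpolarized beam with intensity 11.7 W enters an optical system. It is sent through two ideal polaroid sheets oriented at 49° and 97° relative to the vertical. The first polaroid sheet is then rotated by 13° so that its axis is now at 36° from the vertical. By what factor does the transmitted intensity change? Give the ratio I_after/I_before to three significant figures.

Before rotation:
Unpolarized light through the first polarizer → I₁ = ½ I₀, now polarized at 49°.
I₂ = I₁ cos²(97° − 49°) = 0.5 I₀ · cos²(48°) = 0.2239 I₀.
After rotation:
Unpolarized light through the first polarizer → I₁ = ½ I₀, now polarized at 36°.
I₂ = I₁ cos²(97° − 36°) = 0.5 I₀ · cos²(61°) = 0.1175 I₀.
Ratio = 0.1175 / 0.2239 = 0.525.

I_new/I_old ≈ 0.525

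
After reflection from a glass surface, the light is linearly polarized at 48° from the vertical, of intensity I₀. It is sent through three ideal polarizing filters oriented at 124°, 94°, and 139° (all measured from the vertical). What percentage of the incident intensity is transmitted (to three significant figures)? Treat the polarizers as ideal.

≈ 2.19%

I₁ = I₀ cos²(124° − 48°) = I₀ cos²(76°) = 0.05853 I₀.
I₂ = I₁ cos²(94° − 124°) = 0.05853 I₀ · cos²(30°) = 0.04389 I₀.
I₃ = I₂ cos²(139° − 94°) = 0.04389 I₀ · cos²(45°) = 0.02195 I₀.
That is 2.195% of the incident intensity.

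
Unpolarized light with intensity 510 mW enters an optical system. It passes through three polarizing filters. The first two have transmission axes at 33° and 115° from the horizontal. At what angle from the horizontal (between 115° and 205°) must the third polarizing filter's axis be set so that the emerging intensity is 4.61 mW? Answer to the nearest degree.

Unpolarized light through the first polarizer → I₁ = ½ I₀, now polarized at 33°.
I₂ = I₁ cos²(115° − 33°) = 0.5 I₀ · cos²(82°) = 0.009685 I₀.
Target fraction: 4.61 / 510 mW = 0.009039 of I₀.
Need I₃/I₀ = 0.009039, so cos²(θ − 115°) = 0.009039 / 0.009685 = 0.9334.
θ − 115° = arccos(√0.9334) = 15.0°, giving θ ≈ 115 + 15.0 = 130.0°.

θ ≈ 130°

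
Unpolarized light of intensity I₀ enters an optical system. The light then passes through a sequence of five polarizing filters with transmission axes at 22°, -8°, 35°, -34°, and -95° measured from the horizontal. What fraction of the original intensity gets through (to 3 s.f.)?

Unpolarized light through the first polarizer → I₁ = ½ I₀, now polarized at 22°.
I₂ = I₁ cos²(-8° − 22°) = 0.5 I₀ · cos²(30°) = 0.375 I₀.
I₃ = I₂ cos²(35° + 8°) = 0.375 I₀ · cos²(43°) = 0.2006 I₀.
I₄ = I₃ cos²(-34° − 35°) = 0.2006 I₀ · cos²(69°) = 0.02576 I₀.
I₅ = I₄ cos²(-95° + 34°) = 0.02576 I₀ · cos²(61°) = 0.006055 I₀.
Transmitted fraction = 0.006055.

≈ 0.00605 I₀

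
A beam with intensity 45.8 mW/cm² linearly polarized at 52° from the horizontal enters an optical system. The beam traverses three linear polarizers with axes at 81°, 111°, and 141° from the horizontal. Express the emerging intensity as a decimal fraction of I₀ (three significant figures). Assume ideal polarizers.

By Malus's law, I₁ = 45.8 mW/cm² · cos²(29°) = 35.04 mW/cm².
I₂ = I₁ · cos²(30°) = 35.04 · 0.75 = 26.28 mW/cm².
I₃ = I₂ · cos²(30°) = 26.28 · 0.75 = 19.71 mW/cm².
Transmitted fraction = 0.4303.

I/I₀ ≈ 0.430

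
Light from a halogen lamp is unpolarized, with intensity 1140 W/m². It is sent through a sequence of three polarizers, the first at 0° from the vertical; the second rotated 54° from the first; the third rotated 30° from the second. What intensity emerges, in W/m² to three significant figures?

Unpolarized light through the first polarizer → I₁ = 1140 W/m²/2 = 570 W/m², polarized at 0°.
I₂ = I₁ · cos²(54°) = 570 · 0.3455 = 196.9 W/m².
I₃ = I₂ · cos²(30°) = 196.9 · 0.75 = 147.7 W/m².

I ≈ 148 W/m²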